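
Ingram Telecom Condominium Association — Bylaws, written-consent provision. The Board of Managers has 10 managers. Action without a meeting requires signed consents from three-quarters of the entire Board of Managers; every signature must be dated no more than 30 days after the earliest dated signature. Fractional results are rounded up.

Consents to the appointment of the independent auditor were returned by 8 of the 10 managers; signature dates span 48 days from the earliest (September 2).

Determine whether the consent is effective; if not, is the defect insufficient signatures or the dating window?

Signatures required: three-quarters of 10 — 3/4 of 10 = 7.50, rounded up to 8, so 8 needed; 8 signed. Sufficient.
Dating window: the latest signature is 48 days after the earliest; the limit is 30 days. Outside the window.

Not effective — dating-window requirement not satisfied.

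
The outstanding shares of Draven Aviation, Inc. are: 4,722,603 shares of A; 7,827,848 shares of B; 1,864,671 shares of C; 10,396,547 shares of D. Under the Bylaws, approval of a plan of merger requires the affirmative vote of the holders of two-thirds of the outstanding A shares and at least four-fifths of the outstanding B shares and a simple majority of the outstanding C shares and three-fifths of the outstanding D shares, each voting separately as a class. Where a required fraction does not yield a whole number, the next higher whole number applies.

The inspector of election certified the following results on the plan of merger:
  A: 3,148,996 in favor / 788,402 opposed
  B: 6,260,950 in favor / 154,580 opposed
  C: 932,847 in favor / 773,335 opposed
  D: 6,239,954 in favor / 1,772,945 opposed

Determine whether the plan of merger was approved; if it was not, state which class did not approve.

Not approved — the B shares did not give the required vote.

A: 2/3 of 4722603 = 3148402; 3,148,402 required, 3,148,996 in favor — approved.
B: 4/5 of 7827848 = 6262278.40, rounded up to 6262279; 6,262,279 required, 6,260,950 in favor — not approved.
C: a majority of 1864671 is 932336; 932,336 required, 932,847 in favor — approved.
D: 3/5 of 10396547 = 6237928.20, rounded up to 6237929; 6,237,929 required, 6,239,954 in favor — approved.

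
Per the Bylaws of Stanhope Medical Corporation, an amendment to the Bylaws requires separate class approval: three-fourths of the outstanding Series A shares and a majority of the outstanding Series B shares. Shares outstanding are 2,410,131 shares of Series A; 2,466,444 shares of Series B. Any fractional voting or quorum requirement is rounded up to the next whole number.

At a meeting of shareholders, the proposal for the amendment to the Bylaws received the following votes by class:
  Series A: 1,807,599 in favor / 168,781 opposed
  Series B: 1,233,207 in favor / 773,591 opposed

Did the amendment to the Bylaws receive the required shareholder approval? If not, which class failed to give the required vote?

Not approved — the Series B shares did not give the required vote.

Series A: 3/4 of 2410131 = 1807598.25, rounded up to 1807599; 1,807,599 required, 1,807,599 in favor — approved.
Series B: a majority of 2466444 is 1233223; 1,233,223 required, 1,233,207 in favor — not approved.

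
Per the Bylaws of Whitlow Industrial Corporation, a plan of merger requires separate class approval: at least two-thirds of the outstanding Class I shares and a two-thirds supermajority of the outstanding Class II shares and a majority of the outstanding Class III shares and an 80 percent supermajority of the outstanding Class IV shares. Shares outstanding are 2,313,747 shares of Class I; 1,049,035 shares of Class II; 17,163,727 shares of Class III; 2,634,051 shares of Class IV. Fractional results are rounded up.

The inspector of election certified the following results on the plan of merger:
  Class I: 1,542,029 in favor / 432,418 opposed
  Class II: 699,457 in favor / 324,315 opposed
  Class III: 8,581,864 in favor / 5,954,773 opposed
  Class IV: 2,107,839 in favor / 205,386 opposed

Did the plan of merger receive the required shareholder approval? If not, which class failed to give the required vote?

Not approved — the Class I shares did not give the required vote.

Class I: 2/3 of 2313747 = 1542498; 1,542,498 required, 1,542,029 in favor — not approved.
Class II: 2/3 of 1049035 = 699356.67, rounded up to 699357; 699,357 required, 699,457 in favor — approved.
Class III: a majority of 17163727 is 8581864; 8,581,864 required, 8,581,864 in favor — approved.
Class IV: 4/5 of 2634051 = 2107240.80, rounded up to 2107241; 2,107,241 required, 2,107,839 in favor — approved.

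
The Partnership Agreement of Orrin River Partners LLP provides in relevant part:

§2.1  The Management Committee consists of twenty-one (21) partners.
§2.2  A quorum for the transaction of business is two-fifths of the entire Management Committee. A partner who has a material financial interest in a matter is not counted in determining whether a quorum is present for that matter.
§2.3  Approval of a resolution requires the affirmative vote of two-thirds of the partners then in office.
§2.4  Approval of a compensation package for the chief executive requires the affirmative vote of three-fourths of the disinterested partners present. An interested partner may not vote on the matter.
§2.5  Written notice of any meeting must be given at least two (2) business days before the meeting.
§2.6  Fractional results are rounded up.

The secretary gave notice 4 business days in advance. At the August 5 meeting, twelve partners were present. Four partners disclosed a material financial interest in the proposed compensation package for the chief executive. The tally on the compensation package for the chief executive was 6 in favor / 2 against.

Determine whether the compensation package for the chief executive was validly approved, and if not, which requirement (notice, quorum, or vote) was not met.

Invalid — quorum requirement not satisfied.

Notice: 4 business days given; 2 required (4 ≥ 2). Satisfied.
Quorum: 12 present, but the 4 interested partners do not count, leaving 8. Quorum is 9. Not satisfied.
Vote: the compensation package for the chief executive requires three-fourths of the disinterested partners present (12 − 4 = 8). 3/4 of 8 = 6, so 6 affirmative votes are needed; 6 voted in favor. Satisfied. (Moot — without a quorum no business can be validly transacted.)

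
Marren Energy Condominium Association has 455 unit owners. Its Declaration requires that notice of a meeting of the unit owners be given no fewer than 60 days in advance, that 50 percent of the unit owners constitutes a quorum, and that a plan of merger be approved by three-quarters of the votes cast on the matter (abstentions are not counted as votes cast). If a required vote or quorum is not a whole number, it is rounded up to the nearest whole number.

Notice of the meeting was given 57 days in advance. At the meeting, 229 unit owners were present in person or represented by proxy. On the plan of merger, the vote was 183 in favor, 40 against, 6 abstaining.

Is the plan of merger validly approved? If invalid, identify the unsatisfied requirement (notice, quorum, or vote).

Notice: 57 days given; 60 required. Not satisfied.
Quorum: 50% of 455 = 227.50, rounded up to 228; 229 present. Satisfied.
Vote: requires three-fourths of the votes cast (229 − 6 abstaining = 223); 3/4 of 223 = 167.25, rounded up to 168, so 168 needed; 183 in favor. Satisfied.

Invalid — notice requirement not satisfied.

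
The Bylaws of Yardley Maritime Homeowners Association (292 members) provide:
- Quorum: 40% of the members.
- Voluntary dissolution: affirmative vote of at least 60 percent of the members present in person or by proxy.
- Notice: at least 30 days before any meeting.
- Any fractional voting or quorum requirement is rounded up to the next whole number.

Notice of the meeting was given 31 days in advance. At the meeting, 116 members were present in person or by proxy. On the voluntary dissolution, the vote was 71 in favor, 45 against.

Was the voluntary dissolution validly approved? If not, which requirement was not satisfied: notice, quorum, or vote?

Notice: 31 days given; 30 required. Satisfied.
Quorum: 40% of 292 = 116.80, rounded up to 117; 116 present. Not satisfied.
Vote: requires three-fifths of those present (116); 3/5 of 116 = 69.60, rounded up to 70, so 70 needed; 71 in favor. Satisfied.

Invalid — quorum requirement not satisfied.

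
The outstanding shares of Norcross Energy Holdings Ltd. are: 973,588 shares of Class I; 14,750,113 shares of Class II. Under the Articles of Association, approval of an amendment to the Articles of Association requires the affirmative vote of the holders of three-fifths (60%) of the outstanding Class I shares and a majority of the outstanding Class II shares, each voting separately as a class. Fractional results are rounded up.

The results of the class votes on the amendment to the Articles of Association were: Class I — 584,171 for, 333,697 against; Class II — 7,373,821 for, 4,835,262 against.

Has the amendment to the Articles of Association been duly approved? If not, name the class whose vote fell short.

Class I: 3/5 of 973588 = 584152.80, rounded up to 584153; 584,153 required, 584,171 in favor — approved.
Class II: a majority of 14750113 is 7375057; 7,375,057 required, 7,373,821 in favor — not approved.

Not approved — the Class II shares did not give the required vote.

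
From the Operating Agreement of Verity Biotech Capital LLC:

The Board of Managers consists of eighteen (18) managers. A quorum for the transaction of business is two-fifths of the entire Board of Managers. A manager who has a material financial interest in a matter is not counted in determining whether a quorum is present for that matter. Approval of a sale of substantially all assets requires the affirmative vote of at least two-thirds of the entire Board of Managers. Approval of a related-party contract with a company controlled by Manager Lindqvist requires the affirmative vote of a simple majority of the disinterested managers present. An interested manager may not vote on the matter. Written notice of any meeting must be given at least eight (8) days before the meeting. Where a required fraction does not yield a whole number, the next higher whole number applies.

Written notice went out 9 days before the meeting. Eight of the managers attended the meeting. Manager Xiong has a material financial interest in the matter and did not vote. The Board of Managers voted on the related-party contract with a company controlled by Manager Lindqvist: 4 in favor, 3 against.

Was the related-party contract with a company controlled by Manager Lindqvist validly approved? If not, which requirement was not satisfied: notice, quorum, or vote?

Notice: 9 days given; 8 required (9 ≥ 8). Satisfied.
Quorum: 8 present, but the 1 interested manager does not count, leaving 7. Quorum is 8. Not satisfied.
Vote: the related-party contract with a company controlled by Manager Lindqvist requires a majority of the disinterested managers present (8 − 1 = 7). A majority of 7 is 4, so 4 affirmative votes are needed; 4 voted in favor. Satisfied. (Moot — without a quorum no business can be validly transacted.)

Invalid — quorum requirement not satisfied.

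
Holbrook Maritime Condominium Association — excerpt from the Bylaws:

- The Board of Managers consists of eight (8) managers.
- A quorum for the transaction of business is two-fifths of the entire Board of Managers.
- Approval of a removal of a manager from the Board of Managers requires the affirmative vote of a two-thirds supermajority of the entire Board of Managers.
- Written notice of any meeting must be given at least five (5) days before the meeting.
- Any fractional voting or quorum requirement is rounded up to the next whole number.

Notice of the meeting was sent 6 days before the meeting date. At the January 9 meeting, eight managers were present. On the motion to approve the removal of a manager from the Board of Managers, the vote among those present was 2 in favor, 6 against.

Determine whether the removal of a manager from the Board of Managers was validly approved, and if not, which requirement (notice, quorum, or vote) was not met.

Notice: 6 days given; 5 required (6 ≥ 5). Satisfied.
Quorum: 8 present; quorum is 4. Satisfied.
Vote: the removal of a manager from the Board of Managers requires two-thirds of the entire Board of Managers (8). 2/3 of 8 = 5.33, rounded up to 6, so 6 affirmative votes are needed; 2 voted in favor. Not satisfied.

Invalid — vote requirement not satisfied.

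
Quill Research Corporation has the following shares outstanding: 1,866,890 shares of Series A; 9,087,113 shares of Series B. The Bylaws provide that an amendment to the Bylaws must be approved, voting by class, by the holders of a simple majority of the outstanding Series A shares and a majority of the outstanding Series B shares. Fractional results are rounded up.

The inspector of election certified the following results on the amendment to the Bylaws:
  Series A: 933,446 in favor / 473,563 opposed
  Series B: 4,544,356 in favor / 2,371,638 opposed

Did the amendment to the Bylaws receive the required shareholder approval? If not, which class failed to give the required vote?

Series A: a majority of 1866890 is 933446; 933,446 required, 933,446 in favor — approved.
Series B: a majority of 9087113 is 4543557; 4,543,557 required, 4,544,356 in favor — approved.

Approved — every class gave the required vote.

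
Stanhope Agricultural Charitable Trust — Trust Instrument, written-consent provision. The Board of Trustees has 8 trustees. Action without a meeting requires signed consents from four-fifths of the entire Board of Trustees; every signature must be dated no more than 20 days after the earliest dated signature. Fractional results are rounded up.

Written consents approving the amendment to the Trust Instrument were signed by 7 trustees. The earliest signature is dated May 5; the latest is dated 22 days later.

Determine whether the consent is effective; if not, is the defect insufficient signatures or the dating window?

Signatures required: four-fifths of 8 — 4/5 of 8 = 6.40, rounded up to 7, so 7 needed; 7 signed. Sufficient.
Dating window: the latest signature is 22 days after the earliest; the limit is 20 days. Outside the window.

Not effective — dating-window requirement not satisfied.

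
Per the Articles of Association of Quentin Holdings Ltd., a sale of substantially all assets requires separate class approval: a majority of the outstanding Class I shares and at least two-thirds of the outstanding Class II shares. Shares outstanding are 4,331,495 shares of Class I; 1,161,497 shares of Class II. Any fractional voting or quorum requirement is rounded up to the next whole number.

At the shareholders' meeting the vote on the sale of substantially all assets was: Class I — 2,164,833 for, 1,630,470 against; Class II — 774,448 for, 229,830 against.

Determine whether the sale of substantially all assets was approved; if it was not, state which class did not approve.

Not approved — the Class I shares did not give the required vote.

Class I: a majority of 4331495 is 2165748; 2,165,748 required, 2,164,833 in favor — not approved.
Class II: 2/3 of 1161497 = 774331.33, rounded up to 774332; 774,332 required, 774,448 in favor — approved.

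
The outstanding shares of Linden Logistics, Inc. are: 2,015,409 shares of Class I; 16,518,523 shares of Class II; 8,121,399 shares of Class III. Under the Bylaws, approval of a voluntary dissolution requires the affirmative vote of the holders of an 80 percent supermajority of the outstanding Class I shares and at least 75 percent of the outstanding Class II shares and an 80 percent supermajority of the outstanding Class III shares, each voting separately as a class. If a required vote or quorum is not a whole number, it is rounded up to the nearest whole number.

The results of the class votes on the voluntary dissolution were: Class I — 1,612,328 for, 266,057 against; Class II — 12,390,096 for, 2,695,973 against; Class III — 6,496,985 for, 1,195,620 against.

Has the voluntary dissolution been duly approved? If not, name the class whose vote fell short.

Not approved — the Class III shares did not give the required vote.

Class I: 4/5 of 2015409 = 1612327.20, rounded up to 1612328; 1,612,328 required, 1,612,328 in favor — approved.
Class II: 3/4 of 16518523 = 12388892.25, rounded up to 12388893; 12,388,893 required, 12,390,096 in favor — approved.
Class III: 4/5 of 8121399 = 6497119.20, rounded up to 6497120; 6,497,120 required, 6,496,985 in favor — not approved.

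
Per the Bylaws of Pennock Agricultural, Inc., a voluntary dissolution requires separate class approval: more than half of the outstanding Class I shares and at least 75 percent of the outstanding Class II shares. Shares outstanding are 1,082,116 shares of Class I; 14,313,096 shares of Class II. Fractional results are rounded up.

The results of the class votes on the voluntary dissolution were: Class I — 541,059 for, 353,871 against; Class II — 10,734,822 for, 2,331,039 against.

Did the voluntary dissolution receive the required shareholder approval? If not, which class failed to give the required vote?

Approved — every class gave the required vote.

Class I: a majority of 1082116 is 541059; 541,059 required, 541,059 in favor — approved.
Class II: 3/4 of 14313096 = 10734822; 10,734,822 required, 10,734,822 in favor — approved.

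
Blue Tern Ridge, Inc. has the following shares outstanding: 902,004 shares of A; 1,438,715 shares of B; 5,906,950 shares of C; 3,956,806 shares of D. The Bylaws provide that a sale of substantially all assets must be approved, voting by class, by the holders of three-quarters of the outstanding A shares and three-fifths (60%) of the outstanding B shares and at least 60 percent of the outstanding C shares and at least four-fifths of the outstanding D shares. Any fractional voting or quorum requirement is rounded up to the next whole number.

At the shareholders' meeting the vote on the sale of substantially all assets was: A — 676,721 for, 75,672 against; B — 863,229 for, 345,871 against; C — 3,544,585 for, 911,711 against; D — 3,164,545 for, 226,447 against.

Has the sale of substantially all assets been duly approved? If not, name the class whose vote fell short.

Not approved — the D shares did not give the required vote.

A: 3/4 of 902004 = 676503; 676,503 required, 676,721 in favor — approved.
B: 3/5 of 1438715 = 863229; 863,229 required, 863,229 in favor — approved.
C: 3/5 of 5906950 = 3544170; 3,544,170 required, 3,544,585 in favor — approved.
D: 4/5 of 3956806 = 3165444.80, rounded up to 3165445; 3,165,445 required, 3,164,545 in favor — not approved.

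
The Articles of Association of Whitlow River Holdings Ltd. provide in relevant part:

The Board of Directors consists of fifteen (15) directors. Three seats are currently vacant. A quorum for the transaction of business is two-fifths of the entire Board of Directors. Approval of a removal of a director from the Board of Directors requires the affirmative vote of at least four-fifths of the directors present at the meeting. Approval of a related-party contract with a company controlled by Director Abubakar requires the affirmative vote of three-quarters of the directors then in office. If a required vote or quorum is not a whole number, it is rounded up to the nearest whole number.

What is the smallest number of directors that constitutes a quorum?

2/5 of 15 = 6.

6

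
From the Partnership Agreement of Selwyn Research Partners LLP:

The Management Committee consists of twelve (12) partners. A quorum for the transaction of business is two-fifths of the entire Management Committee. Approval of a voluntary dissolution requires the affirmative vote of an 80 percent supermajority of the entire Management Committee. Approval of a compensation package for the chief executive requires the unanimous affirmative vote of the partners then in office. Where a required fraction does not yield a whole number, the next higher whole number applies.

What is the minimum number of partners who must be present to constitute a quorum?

5

2/5 of 12 = 4.80, rounded up to 5.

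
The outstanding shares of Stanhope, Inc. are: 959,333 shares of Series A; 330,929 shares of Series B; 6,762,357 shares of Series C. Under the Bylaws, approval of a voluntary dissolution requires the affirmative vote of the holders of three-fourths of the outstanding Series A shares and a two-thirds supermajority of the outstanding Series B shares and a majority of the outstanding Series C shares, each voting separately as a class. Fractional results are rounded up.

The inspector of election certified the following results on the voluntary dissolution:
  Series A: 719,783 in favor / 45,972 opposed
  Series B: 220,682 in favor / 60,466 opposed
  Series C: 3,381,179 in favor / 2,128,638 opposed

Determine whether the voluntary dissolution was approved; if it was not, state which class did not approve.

Approved — every class gave the required vote.

Series A: 3/4 of 959333 = 719499.75, rounded up to 719500; 719,500 required, 719,783 in favor — approved.
Series B: 2/3 of 330929 = 220619.33, rounded up to 220620; 220,620 required, 220,682 in favor — approved.
Series C: a majority of 6762357 is 3381179; 3,381,179 required, 3,381,179 in favor — approved.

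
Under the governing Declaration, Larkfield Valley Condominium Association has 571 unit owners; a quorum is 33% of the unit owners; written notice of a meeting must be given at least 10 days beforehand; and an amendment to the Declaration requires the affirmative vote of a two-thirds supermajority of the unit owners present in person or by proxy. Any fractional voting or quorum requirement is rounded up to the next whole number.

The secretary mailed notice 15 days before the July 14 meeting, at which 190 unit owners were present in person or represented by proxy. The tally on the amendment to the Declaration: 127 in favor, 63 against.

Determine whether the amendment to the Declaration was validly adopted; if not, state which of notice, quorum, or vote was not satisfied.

Notice: 15 days given; 10 required. Satisfied.
Quorum: 33% of 571 = 188.43, rounded up to 189; 190 present. Satisfied.
Vote: requires two-thirds of those present (190); 2/3 of 190 = 126.67, rounded up to 127, so 127 needed; 127 in favor. Satisfied.

Valid — all requirements satisfied.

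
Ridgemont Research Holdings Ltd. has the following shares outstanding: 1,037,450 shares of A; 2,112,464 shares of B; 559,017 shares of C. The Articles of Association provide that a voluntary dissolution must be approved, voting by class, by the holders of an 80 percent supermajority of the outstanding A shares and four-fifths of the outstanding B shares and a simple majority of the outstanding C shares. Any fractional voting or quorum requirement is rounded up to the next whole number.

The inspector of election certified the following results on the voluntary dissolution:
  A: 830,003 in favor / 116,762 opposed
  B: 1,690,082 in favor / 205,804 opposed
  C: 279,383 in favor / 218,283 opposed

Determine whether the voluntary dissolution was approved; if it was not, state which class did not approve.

A: 4/5 of 1037450 = 829960; 829,960 required, 830,003 in favor — approved.
B: 4/5 of 2112464 = 1689971.20, rounded up to 1689972; 1,689,972 required, 1,690,082 in favor — approved.
C: a majority of 559017 is 279509; 279,509 required, 279,383 in favor — not approved.

Not approved — the C shares did not give the required vote.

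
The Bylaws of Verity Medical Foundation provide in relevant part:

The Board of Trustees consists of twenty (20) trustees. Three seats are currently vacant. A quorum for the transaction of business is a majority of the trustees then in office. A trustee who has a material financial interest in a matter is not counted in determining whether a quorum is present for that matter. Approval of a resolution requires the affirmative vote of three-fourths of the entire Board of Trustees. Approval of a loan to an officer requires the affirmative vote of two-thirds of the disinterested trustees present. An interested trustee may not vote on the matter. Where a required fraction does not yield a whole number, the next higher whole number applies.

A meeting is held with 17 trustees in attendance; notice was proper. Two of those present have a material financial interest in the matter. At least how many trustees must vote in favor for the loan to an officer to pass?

10

The loan to an officer requires two-thirds of the disinterested trustees present (17 − 2 = 15).
2/3 of 15 = 10.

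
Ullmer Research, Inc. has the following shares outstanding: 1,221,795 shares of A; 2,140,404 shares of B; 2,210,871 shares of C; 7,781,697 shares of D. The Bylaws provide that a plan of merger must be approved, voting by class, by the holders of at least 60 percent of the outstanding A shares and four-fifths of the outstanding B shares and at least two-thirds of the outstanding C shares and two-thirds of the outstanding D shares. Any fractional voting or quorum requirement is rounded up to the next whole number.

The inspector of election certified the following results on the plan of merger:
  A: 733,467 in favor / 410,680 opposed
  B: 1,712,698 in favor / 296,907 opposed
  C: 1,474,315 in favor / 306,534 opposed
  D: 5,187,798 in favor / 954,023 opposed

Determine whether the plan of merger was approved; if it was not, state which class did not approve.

Approved — every class gave the required vote.

A: 3/5 of 1221795 = 733077; 733,077 required, 733,467 in favor — approved.
B: 4/5 of 2140404 = 1712323.20, rounded up to 1712324; 1,712,324 required, 1,712,698 in favor — approved.
C: 2/3 of 2210871 = 1473914; 1,473,914 required, 1,474,315 in favor — approved.
D: 2/3 of 7781697 = 5187798; 5,187,798 required, 5,187,798 in favor — approved.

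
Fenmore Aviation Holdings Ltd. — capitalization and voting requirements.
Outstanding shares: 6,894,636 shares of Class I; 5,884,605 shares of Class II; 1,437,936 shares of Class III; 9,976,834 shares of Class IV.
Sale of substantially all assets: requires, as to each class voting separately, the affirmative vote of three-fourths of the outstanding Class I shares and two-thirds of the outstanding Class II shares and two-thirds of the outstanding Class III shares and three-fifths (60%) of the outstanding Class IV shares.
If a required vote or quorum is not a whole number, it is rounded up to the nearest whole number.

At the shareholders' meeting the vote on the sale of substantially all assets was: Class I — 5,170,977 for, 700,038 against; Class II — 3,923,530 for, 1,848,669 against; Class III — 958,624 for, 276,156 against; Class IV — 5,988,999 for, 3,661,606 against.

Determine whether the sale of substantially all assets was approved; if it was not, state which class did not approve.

Class I: 3/4 of 6894636 = 5170977; 5,170,977 required, 5,170,977 in favor — approved.
Class II: 2/3 of 5884605 = 3923070; 3,923,070 required, 3,923,530 in favor — approved.
Class III: 2/3 of 1437936 = 958624; 958,624 required, 958,624 in favor — approved.
Class IV: 3/5 of 9976834 = 5986100.40, rounded up to 5986101; 5,986,101 required, 5,988,999 in favor — approved.

Approved — every class gave the required vote.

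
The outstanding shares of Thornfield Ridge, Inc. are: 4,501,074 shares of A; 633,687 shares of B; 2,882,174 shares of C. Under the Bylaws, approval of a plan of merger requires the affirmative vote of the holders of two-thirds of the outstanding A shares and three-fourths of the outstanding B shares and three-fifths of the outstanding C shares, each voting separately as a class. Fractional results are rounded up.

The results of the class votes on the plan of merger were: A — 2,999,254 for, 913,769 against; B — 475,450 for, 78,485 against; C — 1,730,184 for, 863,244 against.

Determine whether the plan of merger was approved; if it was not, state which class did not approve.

A: 2/3 of 4501074 = 3000716; 3,000,716 required, 2,999,254 in favor — not approved.
B: 3/4 of 633687 = 475265.25, rounded up to 475266; 475,266 required, 475,450 in favor — approved.
C: 3/5 of 2882174 = 1729304.40, rounded up to 1729305; 1,729,305 required, 1,730,184 in favor — approved.

Not approved — the A shares did not give the required vote.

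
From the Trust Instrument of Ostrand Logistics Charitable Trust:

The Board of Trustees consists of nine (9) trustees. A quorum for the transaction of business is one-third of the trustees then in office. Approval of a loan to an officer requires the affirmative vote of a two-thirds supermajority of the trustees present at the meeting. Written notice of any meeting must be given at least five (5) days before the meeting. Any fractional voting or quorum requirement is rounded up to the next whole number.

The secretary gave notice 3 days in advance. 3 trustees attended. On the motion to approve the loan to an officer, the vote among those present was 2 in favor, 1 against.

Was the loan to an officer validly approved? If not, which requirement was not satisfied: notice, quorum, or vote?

Notice: 3 days given; 5 required (3 < 5). Not satisfied.
Quorum: 3 present; quorum is 3. Satisfied.
Vote: the loan to an officer requires two-thirds of the trustees present (3). 2/3 of 3 = 2, so 2 affirmative votes are needed; 2 voted in favor. Satisfied.

Invalid — notice requirement not satisfied.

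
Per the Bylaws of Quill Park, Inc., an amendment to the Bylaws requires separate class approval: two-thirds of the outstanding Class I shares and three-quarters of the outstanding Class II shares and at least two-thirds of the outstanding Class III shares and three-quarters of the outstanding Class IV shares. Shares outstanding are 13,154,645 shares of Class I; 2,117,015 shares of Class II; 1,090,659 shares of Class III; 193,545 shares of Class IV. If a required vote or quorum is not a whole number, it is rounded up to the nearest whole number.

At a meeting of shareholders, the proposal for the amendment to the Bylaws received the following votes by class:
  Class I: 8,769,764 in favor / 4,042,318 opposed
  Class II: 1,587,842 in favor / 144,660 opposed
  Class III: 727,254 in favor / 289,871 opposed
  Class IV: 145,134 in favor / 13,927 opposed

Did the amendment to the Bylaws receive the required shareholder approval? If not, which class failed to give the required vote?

Class I: 2/3 of 13154645 = 8769763.33, rounded up to 8769764; 8,769,764 required, 8,769,764 in favor — approved.
Class II: 3/4 of 2117015 = 1587761.25, rounded up to 1587762; 1,587,762 required, 1,587,842 in favor — approved.
Class III: 2/3 of 1090659 = 727106; 727,106 required, 727,254 in favor — approved.
Class IV: 3/4 of 193545 = 145158.75, rounded up to 145159; 145,159 required, 145,134 in favor — not approved.

Not approved — the Class IV shares did not give the required vote.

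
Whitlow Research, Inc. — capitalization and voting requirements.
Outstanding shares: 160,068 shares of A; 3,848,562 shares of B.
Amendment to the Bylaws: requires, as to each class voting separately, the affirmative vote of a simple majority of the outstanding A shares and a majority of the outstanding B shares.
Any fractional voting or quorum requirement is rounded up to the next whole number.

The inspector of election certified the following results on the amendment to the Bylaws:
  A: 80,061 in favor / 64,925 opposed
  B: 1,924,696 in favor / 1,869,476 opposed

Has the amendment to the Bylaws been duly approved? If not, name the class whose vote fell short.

Approved — every class gave the required vote.

A: a majority of 160068 is 80035; 80,035 required, 80,061 in favor — approved.
B: a majority of 3848562 is 1924282; 1,924,282 required, 1,924,696 in favor — approved.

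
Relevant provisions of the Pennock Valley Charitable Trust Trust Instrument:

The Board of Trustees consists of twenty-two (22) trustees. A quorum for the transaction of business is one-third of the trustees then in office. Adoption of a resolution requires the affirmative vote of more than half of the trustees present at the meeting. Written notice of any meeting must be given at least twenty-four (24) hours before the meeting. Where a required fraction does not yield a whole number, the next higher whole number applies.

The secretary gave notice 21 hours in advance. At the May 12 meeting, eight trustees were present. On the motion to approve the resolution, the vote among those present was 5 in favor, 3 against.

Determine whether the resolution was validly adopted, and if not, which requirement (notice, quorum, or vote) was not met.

Invalid — notice requirement not satisfied.

Notice: 21 hours given; 24 required (21 < 24). Not satisfied.
Quorum: 8 present; quorum is 8. Satisfied.
Vote: the resolution requires a majority of the trustees present (8). A majority of 8 is 5, so 5 affirmative votes are needed; 5 voted in favor. Satisfied.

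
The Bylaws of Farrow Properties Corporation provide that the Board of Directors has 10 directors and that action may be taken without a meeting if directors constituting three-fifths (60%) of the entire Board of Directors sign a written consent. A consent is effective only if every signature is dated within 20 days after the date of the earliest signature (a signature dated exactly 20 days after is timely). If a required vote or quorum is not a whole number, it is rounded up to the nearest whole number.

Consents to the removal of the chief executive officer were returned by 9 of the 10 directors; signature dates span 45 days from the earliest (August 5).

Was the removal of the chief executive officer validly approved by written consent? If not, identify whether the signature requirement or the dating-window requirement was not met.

Not effective — dating-window requirement not satisfied.

Signatures required: three-fifths (60%) of 10 — 3/5 of 10 = 6, so 6 needed; 9 signed. Sufficient.
Dating window: the latest signature is 45 days after the earliest; the limit is 20 days. Outside the window.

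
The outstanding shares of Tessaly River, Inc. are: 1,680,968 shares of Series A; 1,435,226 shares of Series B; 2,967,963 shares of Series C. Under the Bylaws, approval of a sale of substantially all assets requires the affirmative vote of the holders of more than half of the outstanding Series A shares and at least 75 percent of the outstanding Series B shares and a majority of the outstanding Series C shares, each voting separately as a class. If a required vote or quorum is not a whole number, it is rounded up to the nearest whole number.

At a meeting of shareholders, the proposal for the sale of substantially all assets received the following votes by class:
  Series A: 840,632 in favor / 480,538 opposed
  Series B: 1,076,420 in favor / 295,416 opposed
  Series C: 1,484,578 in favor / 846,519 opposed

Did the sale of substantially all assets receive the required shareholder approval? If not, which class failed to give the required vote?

Approved — every class gave the required vote.

Series A: a majority of 1680968 is 840485; 840,485 required, 840,632 in favor — approved.
Series B: 3/4 of 1435226 = 1076419.50, rounded up to 1076420; 1,076,420 required, 1,076,420 in favor — approved.
Series C: a majority of 2967963 is 1483982; 1,483,982 required, 1,484,578 in favor — approved.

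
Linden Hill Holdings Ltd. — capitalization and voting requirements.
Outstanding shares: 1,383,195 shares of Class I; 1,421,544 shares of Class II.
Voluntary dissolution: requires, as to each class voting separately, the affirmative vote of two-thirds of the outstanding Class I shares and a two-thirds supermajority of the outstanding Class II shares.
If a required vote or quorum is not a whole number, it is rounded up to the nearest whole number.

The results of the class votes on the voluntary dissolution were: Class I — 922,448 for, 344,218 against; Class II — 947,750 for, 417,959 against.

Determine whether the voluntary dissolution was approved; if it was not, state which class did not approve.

Approved — every class gave the required vote.

Class I: 2/3 of 1383195 = 922130; 922,130 required, 922,448 in favor — approved.
Class II: 2/3 of 1421544 = 947696; 947,696 required, 947,750 in favor — approved.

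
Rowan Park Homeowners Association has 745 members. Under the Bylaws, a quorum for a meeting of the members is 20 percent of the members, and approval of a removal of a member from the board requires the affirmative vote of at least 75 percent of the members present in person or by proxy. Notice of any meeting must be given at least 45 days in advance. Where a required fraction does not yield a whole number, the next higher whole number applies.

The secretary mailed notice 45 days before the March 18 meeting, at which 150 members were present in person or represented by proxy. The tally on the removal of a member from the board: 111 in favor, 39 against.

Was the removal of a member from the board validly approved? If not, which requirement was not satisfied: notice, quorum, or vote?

Notice: 45 days given; 45 required. Satisfied.
Quorum: 20% of 745 = 149; 150 present. Satisfied.
Vote: requires three-fourths of those present (150); 3/4 of 150 = 112.50, rounded up to 113, so 113 needed; 111 in favor. Not satisfied.

Invalid — vote requirement not satisfied.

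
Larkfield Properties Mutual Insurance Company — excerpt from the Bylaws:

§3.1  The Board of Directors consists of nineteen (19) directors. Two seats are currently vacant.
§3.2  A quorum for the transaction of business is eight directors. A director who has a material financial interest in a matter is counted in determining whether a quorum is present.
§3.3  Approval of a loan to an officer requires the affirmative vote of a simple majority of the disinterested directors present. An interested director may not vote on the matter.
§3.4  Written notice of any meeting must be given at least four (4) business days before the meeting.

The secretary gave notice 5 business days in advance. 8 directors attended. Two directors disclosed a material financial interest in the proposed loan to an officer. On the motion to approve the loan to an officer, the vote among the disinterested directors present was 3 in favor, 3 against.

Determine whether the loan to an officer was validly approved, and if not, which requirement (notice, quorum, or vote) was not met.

Notice: 5 business days given; 4 required (5 ≥ 4). Satisfied.
Quorum: 8 present (interested directors count toward quorum); quorum is 8. Satisfied.
Vote: the loan to an officer requires a majority of the disinterested directors present (8 − 2 = 6). A majority of 6 is 4, so 4 affirmative votes are needed; 3 voted in favor. Not satisfied.

Invalid — vote requirement not satisfied.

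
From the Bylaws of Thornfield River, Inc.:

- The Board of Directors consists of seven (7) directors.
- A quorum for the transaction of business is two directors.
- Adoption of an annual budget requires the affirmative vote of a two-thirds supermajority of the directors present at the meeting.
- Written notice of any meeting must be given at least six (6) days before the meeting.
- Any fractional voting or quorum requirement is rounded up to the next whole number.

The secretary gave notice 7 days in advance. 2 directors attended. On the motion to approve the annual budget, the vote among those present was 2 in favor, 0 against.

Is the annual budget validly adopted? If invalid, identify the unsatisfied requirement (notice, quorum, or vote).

Valid — all requirements satisfied.

Notice: 7 days given; 6 required (7 ≥ 6). Satisfied.
Quorum: 2 present; quorum is 2. Satisfied.
Vote: the annual budget requires two-thirds of the directors present (2). 2/3 of 2 = 1.33, rounded up to 2, so 2 affirmative votes are needed; 2 voted in favor. Satisfied.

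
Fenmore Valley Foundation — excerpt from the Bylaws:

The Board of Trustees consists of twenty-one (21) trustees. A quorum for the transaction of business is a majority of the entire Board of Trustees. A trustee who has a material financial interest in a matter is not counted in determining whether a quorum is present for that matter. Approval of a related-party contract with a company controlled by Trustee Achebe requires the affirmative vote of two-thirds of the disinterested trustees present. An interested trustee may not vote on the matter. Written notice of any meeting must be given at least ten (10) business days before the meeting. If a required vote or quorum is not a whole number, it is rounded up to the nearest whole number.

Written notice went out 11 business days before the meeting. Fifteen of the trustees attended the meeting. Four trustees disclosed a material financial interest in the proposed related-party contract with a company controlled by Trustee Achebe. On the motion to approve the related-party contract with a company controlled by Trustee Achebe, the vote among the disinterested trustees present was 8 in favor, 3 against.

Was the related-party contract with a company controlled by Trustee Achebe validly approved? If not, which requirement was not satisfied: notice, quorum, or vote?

Notice: 11 business days given; 10 required (11 ≥ 10). Satisfied.
Quorum: 15 present, but the 4 interested trustees do not count, leaving 11. Quorum is 11. Satisfied.
Vote: the related-party contract with a company controlled by Trustee Achebe requires two-thirds of the disinterested trustees present (15 − 4 = 11). 2/3 of 11 = 7.33, rounded up to 8, so 8 affirmative votes are needed; 8 voted in favor. Satisfied.

Valid — all requirements satisfied.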